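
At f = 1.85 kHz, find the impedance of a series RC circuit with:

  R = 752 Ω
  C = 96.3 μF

Step 1 — Angular frequency: ω = 2π·f = 2π·1850 = 1.162e+04 rad/s.
Step 2 — Component impedances:
  R: Z = R = 752 Ω
  C: Z = 1/(jωC) = -j/(ω·C) = 0 - j0.8934 Ω
Step 3 — Series combination: Z_total = R + C = 752 - j0.8934 Ω = 752∠-0.1° Ω.

Z = 752 - j0.8934 Ω = 752∠-0.1° Ω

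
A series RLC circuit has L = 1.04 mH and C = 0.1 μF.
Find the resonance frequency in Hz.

Step 1 — Resonance condition Im(Z)=0 gives ω₀ = 1/√(LC).
Step 2 — ω₀ = 1/√(0.00104·1e-07) = 9.806e+04 rad/s.
Step 3 — f₀ = ω₀/(2π) = 1.561e+04 Hz.

f₀ = 1.561e+04 Hz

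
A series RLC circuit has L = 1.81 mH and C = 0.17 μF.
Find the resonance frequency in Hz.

Step 1 — Resonance condition Im(Z)=0 gives ω₀ = 1/√(LC).
Step 2 — ω₀ = 1/√(0.00181·1.7e-07) = 5.701e+04 rad/s.
Step 3 — f₀ = ω₀/(2π) = 9073 Hz.

f₀ = 9073 Hz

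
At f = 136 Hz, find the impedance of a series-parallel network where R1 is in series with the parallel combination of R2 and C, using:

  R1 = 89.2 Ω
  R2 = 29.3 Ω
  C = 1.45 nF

Step 1 — Angular frequency: ω = 2π·f = 2π·136 = 854.5 rad/s.
Step 2 — Component impedances:
  R1: Z = R = 89.2 Ω
  R2: Z = R = 29.3 Ω
  C: Z = 1/(jωC) = -j/(ω·C) = 0 - j8.071e+05 Ω
Step 3 — Parallel branch: R2 || C = 1/(1/R2 + 1/C) = 29.3 - j0.001064 Ω.
Step 4 — Series with R1: Z_total = R1 + (R2 || C) = 118.5 - j0.001064 Ω = 118.5∠-0.0° Ω.

Z = 118.5 - j0.001064 Ω = 118.5∠-0.0° Ω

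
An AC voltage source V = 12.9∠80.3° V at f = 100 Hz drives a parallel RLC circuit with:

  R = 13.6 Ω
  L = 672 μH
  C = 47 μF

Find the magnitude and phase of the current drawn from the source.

Step 1 — Angular frequency: ω = 2π·f = 2π·100 = 628.3 rad/s.
Step 2 — Component impedances:
  R: Z = R = 13.6 Ω
  L: Z = jωL = j·628.3·0.000672 = 0 + j0.4222 Ω
  C: Z = 1/(jωC) = -j/(ω·C) = 0 - j33.86 Ω
Step 3 — Parallel combination: 1/Z_total = 1/R + 1/L + 1/C; Z_total = 0.01343 + j0.4271 Ω = 0.4274∠88.2° Ω.
Step 4 — Source phasor: V = 12.9∠80.3° V = 2.174 + j12.72 V.
Step 5 — Ohm's law: I = V / Z_total = (2.174 + j12.72) / (0.01343 + j0.4271) = 29.9 - j4.149 A.
Step 6 — Convert to polar: |I| = 30.19 A, ∠I = -7.9°.

I = 30.19∠-7.9° A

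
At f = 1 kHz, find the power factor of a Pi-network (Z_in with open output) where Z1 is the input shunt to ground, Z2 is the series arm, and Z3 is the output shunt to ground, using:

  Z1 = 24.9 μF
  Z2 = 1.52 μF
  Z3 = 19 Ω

Step 1 — Angular frequency: ω = 2π·f = 2π·1000 = 6283 rad/s.
Step 2 — Component impedances:
  Z1: Z = 1/(jωC) = -j/(ω·C) = 0 - j6.392 Ω
  Z2: Z = 1/(jωC) = -j/(ω·C) = 0 - j104.7 Ω
  Z3: Z = R = 19 Ω
Step 3 — With open output, the series arm Z2 and the output shunt Z3 appear in series to ground: Z2 + Z3 = 19 - j104.7 Ω.
Step 4 — Parallel with input shunt Z1: Z_in = Z1 || (Z2 + Z3) = 0.0611 - j6.034 Ω = 6.035∠-89.4° Ω.
Step 5 — Power factor: PF = cos(φ) = Re(Z)/|Z| = 0.0611/6.035 = 0.01012.
Step 6 — Type: Im(Z) = -6.034 ⇒ leading (phase φ = -89.4°).

PF = 0.01012 (leading, φ = -89.4°)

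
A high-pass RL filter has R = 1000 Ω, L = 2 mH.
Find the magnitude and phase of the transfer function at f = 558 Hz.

Step 1 — Angular frequency: ω = 2π·558 = 3506 rad/s.
Step 2 — Transfer function: H(jω) = jωL/(R + jωL).
Step 3 — Numerator jωL = j·7.012; denominator R + jωL = 1000 + j7.012.
Step 4 — H = 4.917e-05 + j0.007012.
Step 5 — Magnitude: |H| = 0.007012 (-43.1 dB); phase: φ = 89.6°.

|H| = 0.007012 (-43.1 dB), φ = 89.6°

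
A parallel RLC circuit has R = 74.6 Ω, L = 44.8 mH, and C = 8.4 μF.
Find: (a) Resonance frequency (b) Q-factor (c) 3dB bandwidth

Step 1 — Resonance: ω₀ = 1/√(LC) = 1/√(0.0448·8.4e-06) = 1630 rad/s.
Step 2 — f₀ = ω₀/(2π) = 259.4 Hz.
Step 3 — Parallel Q: Q = R/(ω₀L) = 74.6/(1630·0.0448) = 1.022.
Step 4 — Bandwidth: Δω = ω₀/Q = 1596 rad/s; BW = Δω/(2π) = 254 Hz.

(a) f₀ = 259.4 Hz  (b) Q = 1.022  (c) BW = 254 Hz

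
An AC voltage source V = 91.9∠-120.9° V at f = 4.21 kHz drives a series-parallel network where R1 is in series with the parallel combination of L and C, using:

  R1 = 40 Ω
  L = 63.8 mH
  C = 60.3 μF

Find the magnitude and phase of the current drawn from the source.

Step 1 — Angular frequency: ω = 2π·f = 2π·4210 = 2.645e+04 rad/s.
Step 2 — Component impedances:
  R1: Z = R = 40 Ω
  L: Z = jωL = j·2.645e+04·0.0638 = 0 + j1688 Ω
  C: Z = 1/(jωC) = -j/(ω·C) = 0 - j0.6269 Ω
Step 3 — Parallel branch: L || C = 1/(1/L + 1/C) = 0 - j0.6272 Ω.
Step 4 — Series with R1: Z_total = R1 + (L || C) = 40 - j0.6272 Ω = 40∠-0.9° Ω.
Step 5 — Source phasor: V = 91.9∠-120.9° V = -47.19 - j78.86 V.
Step 6 — Ohm's law: I = V / Z_total = (-47.19 - j78.86) / (40 - j0.6272) = -1.149 - j1.989 A.
Step 7 — Convert to polar: |I| = 2.297 A, ∠I = -120.0°.

I = 2.297∠-120.0° A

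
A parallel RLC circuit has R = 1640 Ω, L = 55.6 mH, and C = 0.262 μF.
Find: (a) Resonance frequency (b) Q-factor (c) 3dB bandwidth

Step 1 — Resonance: ω₀ = 1/√(LC) = 1/√(0.0556·2.62e-07) = 8285 rad/s.
Step 2 — f₀ = ω₀/(2π) = 1319 Hz.
Step 3 — Parallel Q: Q = R/(ω₀L) = 1640/(8285·0.0556) = 3.56.
Step 4 — Bandwidth: Δω = ω₀/Q = 2327 rad/s; BW = Δω/(2π) = 370.4 Hz.

(a) f₀ = 1319 Hz  (b) Q = 3.56  (c) BW = 370.4 Hz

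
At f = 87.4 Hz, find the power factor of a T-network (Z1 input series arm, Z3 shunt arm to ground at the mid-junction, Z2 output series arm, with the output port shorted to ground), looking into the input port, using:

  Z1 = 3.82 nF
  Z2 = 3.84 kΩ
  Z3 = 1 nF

Step 1 — Angular frequency: ω = 2π·f = 2π·87.4 = 549.2 rad/s.
Step 2 — Component impedances:
  Z1: Z = 1/(jωC) = -j/(ω·C) = 0 - j4.767e+05 Ω
  Z2: Z = R = 3840 Ω
  Z3: Z = 1/(jωC) = -j/(ω·C) = 0 - j1.821e+06 Ω
Step 3 — With the output port shorted to ground, the output series arm Z2 runs from the junction to ground; the shunt arm Z3 also runs from the junction to ground. They appear in parallel: Z3 || Z2 = 3840 - j8.098 Ω.
Step 4 — Series with input arm Z1: Z_in = Z1 + (Z3 || Z2) = 3840 - j4.767e+05 Ω = 4.767e+05∠-89.5° Ω.
Step 5 — Power factor: PF = cos(φ) = Re(Z)/|Z| = 3840/4.767e+05 = 0.008055.
Step 6 — Type: Im(Z) = -4.767e+05 ⇒ leading (phase φ = -89.5°).

PF = 0.008055 (leading, φ = -89.5°)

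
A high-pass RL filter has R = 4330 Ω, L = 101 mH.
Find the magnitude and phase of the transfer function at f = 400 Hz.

Step 1 — Angular frequency: ω = 2π·400 = 2513 rad/s.
Step 2 — Transfer function: H(jω) = jωL/(R + jωL).
Step 3 — Numerator jωL = j·253.8; denominator R + jωL = 4330 + j253.8.
Step 4 — H = 0.003425 + j0.05842.
Step 5 — Magnitude: |H| = 0.05852 (-24.7 dB); phase: φ = 86.6°.

|H| = 0.05852 (-24.7 dB), φ = 86.6°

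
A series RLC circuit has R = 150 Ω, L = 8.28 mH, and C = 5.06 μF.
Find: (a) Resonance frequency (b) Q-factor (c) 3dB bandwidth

Step 1 — Resonance condition Im(Z)=0 gives ω₀ = 1/√(LC).
Step 2 — ω₀ = 1/√(0.00828·5.06e-06) = 4886 rad/s.
Step 3 — f₀ = ω₀/(2π) = 777.6 Hz.
Step 4 — Series Q: Q = ω₀L/R = 4886·0.00828/150 = 0.2697.
Step 5 — 3dB bandwidth: Δω = ω₀/Q = 1.812e+04 rad/s; BW = Δω/(2π) = 2883 Hz.

(a) f₀ = 777.6 Hz  (b) Q = 0.2697  (c) BW = 2883 Hz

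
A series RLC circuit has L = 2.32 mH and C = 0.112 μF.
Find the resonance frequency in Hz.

Step 1 — Resonance condition Im(Z)=0 gives ω₀ = 1/√(LC).
Step 2 — ω₀ = 1/√(0.00232·1.12e-07) = 6.204e+04 rad/s.
Step 3 — f₀ = ω₀/(2π) = 9873 Hz.

f₀ = 9873 Hz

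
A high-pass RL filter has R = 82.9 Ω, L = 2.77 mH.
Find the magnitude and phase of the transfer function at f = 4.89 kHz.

Step 1 — Angular frequency: ω = 2π·4890 = 3.072e+04 rad/s.
Step 2 — Transfer function: H(jω) = jωL/(R + jωL).
Step 3 — Numerator jωL = j·85.11; denominator R + jωL = 82.9 + j85.11.
Step 4 — H = 0.5131 + j0.4998.
Step 5 — Magnitude: |H| = 0.7163 (-2.9 dB); phase: φ = 44.2°.

|H| = 0.7163 (-2.9 dB), φ = 44.2°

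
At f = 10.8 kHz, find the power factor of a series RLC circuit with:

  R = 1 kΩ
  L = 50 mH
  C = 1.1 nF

Step 1 — Angular frequency: ω = 2π·f = 2π·1.08e+04 = 6.786e+04 rad/s.
Step 2 — Component impedances:
  R: Z = R = 1000 Ω
  L: Z = jωL = j·6.786e+04·0.05 = 0 + j3393 Ω
  C: Z = 1/(jωC) = -j/(ω·C) = 0 - j1.34e+04 Ω
Step 3 — Series combination: Z_total = R + L + C = 1000 - j1e+04 Ω = 1.005e+04∠-84.3° Ω.
Step 4 — Power factor: PF = cos(φ) = Re(Z)/|Z| = 1000/10054 = 0.09946.
Step 5 — Type: Im(Z) = -1e+04 ⇒ leading (phase φ = -84.3°).

PF = 0.09946 (leading, φ = -84.3°)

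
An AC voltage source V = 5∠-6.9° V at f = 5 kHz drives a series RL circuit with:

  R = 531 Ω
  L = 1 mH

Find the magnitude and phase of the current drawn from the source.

Step 1 — Angular frequency: ω = 2π·f = 2π·5000 = 3.142e+04 rad/s.
Step 2 — Component impedances:
  R: Z = R = 531 Ω
  L: Z = jωL = j·3.142e+04·0.001 = 0 + j31.42 Ω
Step 3 — Series combination: Z_total = R + L = 531 + j31.42 Ω = 531.9∠3.4° Ω.
Step 4 — Source phasor: V = 5∠-6.9° V = 4.964 - j0.6007 V.
Step 5 — Ohm's law: I = V / Z_total = (4.964 - j0.6007) / (531 + j31.42) = 0.009249 - j0.001678 A.
Step 6 — Convert to polar: |I| = 0.0094 A, ∠I = -10.3°.

I = 0.0094∠-10.3° A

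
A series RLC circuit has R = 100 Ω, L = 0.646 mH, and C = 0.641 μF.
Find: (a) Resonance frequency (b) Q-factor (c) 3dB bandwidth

Step 1 — Resonance condition Im(Z)=0 gives ω₀ = 1/√(LC).
Step 2 — ω₀ = 1/√(0.000646·6.41e-07) = 4.914e+04 rad/s.
Step 3 — f₀ = ω₀/(2π) = 7821 Hz.
Step 4 — Series Q: Q = ω₀L/R = 4.914e+04·0.000646/100 = 0.3175.
Step 5 — 3dB bandwidth: Δω = ω₀/Q = 1.548e+05 rad/s; BW = Δω/(2π) = 2.464e+04 Hz.

(a) f₀ = 7821 Hz  (b) Q = 0.3175  (c) BW = 2.464e+04 Hz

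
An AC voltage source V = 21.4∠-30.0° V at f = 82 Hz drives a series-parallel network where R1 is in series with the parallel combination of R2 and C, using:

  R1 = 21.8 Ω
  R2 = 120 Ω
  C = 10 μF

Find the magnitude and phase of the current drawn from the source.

Step 1 — Angular frequency: ω = 2π·f = 2π·82 = 515.2 rad/s.
Step 2 — Component impedances:
  R1: Z = R = 21.8 Ω
  R2: Z = R = 120 Ω
  C: Z = 1/(jωC) = -j/(ω·C) = 0 - j194.1 Ω
Step 3 — Parallel branch: R2 || C = 1/(1/R2 + 1/C) = 86.81 - j53.67 Ω.
Step 4 — Series with R1: Z_total = R1 + (R2 || C) = 108.6 - j53.67 Ω = 121.2∠-26.3° Ω.
Step 5 — Source phasor: V = 21.4∠-30.0° V = 18.53 - j10.7 V.
Step 6 — Ohm's law: I = V / Z_total = (18.53 - j10.7) / (108.6 - j53.67) = 0.1763 - j0.01141 A.
Step 7 — Convert to polar: |I| = 0.1766 A, ∠I = -3.7°.

I = 0.1766∠-3.7° A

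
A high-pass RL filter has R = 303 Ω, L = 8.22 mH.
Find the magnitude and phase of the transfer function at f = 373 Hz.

Step 1 — Angular frequency: ω = 2π·373 = 2344 rad/s.
Step 2 — Transfer function: H(jω) = jωL/(R + jωL).
Step 3 — Numerator jωL = j·19.26; denominator R + jωL = 303 + j19.26.
Step 4 — H = 0.004026 + j0.06332.
Step 5 — Magnitude: |H| = 0.06345 (-24.0 dB); phase: φ = 86.4°.

|H| = 0.06345 (-24.0 dB), φ = 86.4°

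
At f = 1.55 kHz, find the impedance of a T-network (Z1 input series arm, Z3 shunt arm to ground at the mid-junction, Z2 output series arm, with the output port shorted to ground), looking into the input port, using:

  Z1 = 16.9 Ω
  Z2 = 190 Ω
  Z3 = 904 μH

Step 1 — Angular frequency: ω = 2π·f = 2π·1550 = 9739 rad/s.
Step 2 — Component impedances:
  Z1: Z = R = 16.9 Ω
  Z2: Z = R = 190 Ω
  Z3: Z = jωL = j·9739·0.000904 = 0 + j8.804 Ω
Step 3 — With the output port shorted to ground, the output series arm Z2 runs from the junction to ground; the shunt arm Z3 also runs from the junction to ground. They appear in parallel: Z3 || Z2 = 0.4071 + j8.785 Ω.
Step 4 — Series with input arm Z1: Z_in = Z1 + (Z3 || Z2) = 17.31 + j8.785 Ω = 19.41∠26.9° Ω.

Z = 17.31 + j8.785 Ω = 19.41∠26.9° Ω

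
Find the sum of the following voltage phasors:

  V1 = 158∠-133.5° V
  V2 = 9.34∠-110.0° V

Step 1 — Convert each phasor to rectangular form:
  V1 = 158·(cos(-133.5°) + j·sin(-133.5°)) = -108.8 - j114.6 V
  V2 = 9.34·(cos(-110.0°) + j·sin(-110.0°)) = -3.194 - j8.777 V
Step 2 — Sum components: V_total = -112 - j123.4 V.
Step 3 — Convert to polar: |V_total| = 166.6 V, ∠V_total = -132.2°.

V_total = 166.6∠-132.2° V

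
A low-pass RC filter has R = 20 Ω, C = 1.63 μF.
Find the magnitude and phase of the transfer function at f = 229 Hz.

Step 1 — Angular frequency: ω = 2π·229 = 1439 rad/s.
Step 2 — Transfer function: H(jω) = 1/(1 + jωRC).
Step 3 — Denominator: 1 + jωRC = 1 + j·1439·20·1.63e-06 = 1 + j0.04691.
Step 4 — H = 0.9978 - j0.0468.
Step 5 — Magnitude: |H| = 0.9989 (-0.0 dB); phase: φ = -2.7°.

|H| = 0.9989 (-0.0 dB), φ = -2.7°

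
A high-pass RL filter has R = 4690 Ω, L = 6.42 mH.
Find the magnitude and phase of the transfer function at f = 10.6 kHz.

Step 1 — Angular frequency: ω = 2π·1.06e+04 = 6.66e+04 rad/s.
Step 2 — Transfer function: H(jω) = jωL/(R + jωL).
Step 3 — Numerator jωL = j·427.6; denominator R + jωL = 4690 + j427.6.
Step 4 — H = 0.008243 + j0.09042.
Step 5 — Magnitude: |H| = 0.09079 (-20.8 dB); phase: φ = 84.8°.

|H| = 0.09079 (-20.8 dB), φ = 84.8°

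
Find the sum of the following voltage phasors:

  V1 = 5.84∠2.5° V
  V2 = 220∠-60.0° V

Step 1 — Convert each phasor to rectangular form:
  V1 = 5.84·(cos(2.5°) + j·sin(2.5°)) = 5.834 + j0.2547 V
  V2 = 220·(cos(-60.0°) + j·sin(-60.0°)) = 110 - j190.5 V
Step 2 — Sum components: V_total = 115.8 - j190.3 V.
Step 3 — Convert to polar: |V_total| = 222.8 V, ∠V_total = -58.7°.

V_total = 222.8∠-58.7° V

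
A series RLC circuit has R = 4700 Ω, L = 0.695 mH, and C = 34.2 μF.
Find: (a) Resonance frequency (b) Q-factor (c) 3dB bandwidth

Step 1 — Resonance: ω₀ = 1/√(LC) = 1/√(0.000695·3.42e-05) = 6486 rad/s.
Step 2 — f₀ = ω₀/(2π) = 1032 Hz.
Step 3 — Series Q: Q = ω₀L/R = 6486·0.000695/4700 = 0.0009591.
Step 4 — Bandwidth: Δω = ω₀/Q = 6.763e+06 rad/s; BW = Δω/(2π) = 1.076e+06 Hz.

(a) f₀ = 1032 Hz  (b) Q = 0.0009591  (c) BW = 1.076e+06 Hz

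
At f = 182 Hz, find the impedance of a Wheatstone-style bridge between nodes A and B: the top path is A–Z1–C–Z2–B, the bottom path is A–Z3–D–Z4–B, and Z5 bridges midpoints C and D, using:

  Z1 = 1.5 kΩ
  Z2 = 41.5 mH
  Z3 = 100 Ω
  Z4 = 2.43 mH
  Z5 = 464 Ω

Step 1 — Angular frequency: ω = 2π·f = 2π·182 = 1144 rad/s.
Step 2 — Component impedances:
  Z1: Z = R = 1500 Ω
  Z2: Z = jωL = j·1144·0.0415 = 0 + j47.46 Ω
  Z3: Z = R = 100 Ω
  Z4: Z = jωL = j·1144·0.00243 = 0 + j2.779 Ω
  Z5: Z = R = 464 Ω
Step 3 — Bridge requires nodal analysis (the Z5 bridge couples midpoints C and D, so the two paths cannot be reduced to a simple series/parallel combination). Setting node B to ground and injecting 1 A at node A, the 3-node admittance system at A, C, D solves to V_A = Z_AB = 93.75 + j2.628 Ω = 93.79∠1.6° Ω.

Z = 93.75 + j2.628 Ω = 93.79∠1.6° Ω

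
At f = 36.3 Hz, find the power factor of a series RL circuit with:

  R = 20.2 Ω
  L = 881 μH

Step 1 — Angular frequency: ω = 2π·f = 2π·36.3 = 228.1 rad/s.
Step 2 — Component impedances:
  R: Z = R = 20.2 Ω
  L: Z = jωL = j·228.1·0.000881 = 0 + j0.2009 Ω
Step 3 — Series combination: Z_total = R + L = 20.2 + j0.2009 Ω = 20.2∠0.6° Ω.
Step 4 — Power factor: PF = cos(φ) = Re(Z)/|Z| = 20.2/20.2 = 1.
Step 5 — Type: Im(Z) = 0.2009 ⇒ lagging (phase φ = 0.6°).

PF = 1 (lagging, φ = 0.6°)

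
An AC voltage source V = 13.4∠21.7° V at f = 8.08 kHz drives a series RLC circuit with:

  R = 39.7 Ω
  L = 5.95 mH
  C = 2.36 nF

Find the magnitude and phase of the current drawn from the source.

Step 1 — Angular frequency: ω = 2π·f = 2π·8080 = 5.077e+04 rad/s.
Step 2 — Component impedances:
  R: Z = R = 39.7 Ω
  L: Z = jωL = j·5.077e+04·0.00595 = 0 + j302.1 Ω
  C: Z = 1/(jωC) = -j/(ω·C) = 0 - j8346 Ω
Step 3 — Series combination: Z_total = R + L + C = 39.7 - j8044 Ω = 8044∠-89.7° Ω.
Step 4 — Source phasor: V = 13.4∠21.7° V = 12.45 + j4.955 V.
Step 5 — Ohm's law: I = V / Z_total = (12.45 + j4.955) / (39.7 - j8044) = -0.0006083 + j0.001551 A.
Step 6 — Convert to polar: |I| = 0.001666 A, ∠I = 111.4°.

I = 0.001666∠111.4° A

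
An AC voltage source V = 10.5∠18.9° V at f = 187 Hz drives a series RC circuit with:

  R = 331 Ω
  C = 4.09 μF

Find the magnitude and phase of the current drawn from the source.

Step 1 — Angular frequency: ω = 2π·f = 2π·187 = 1175 rad/s.
Step 2 — Component impedances:
  R: Z = R = 331 Ω
  C: Z = 1/(jωC) = -j/(ω·C) = 0 - j208.1 Ω
Step 3 — Series combination: Z_total = R + C = 331 - j208.1 Ω = 391∠-32.2° Ω.
Step 4 — Source phasor: V = 10.5∠18.9° V = 9.934 + j3.401 V.
Step 5 — Ohm's law: I = V / Z_total = (9.934 + j3.401) / (331 - j208.1) = 0.01688 + j0.02089 A.
Step 6 — Convert to polar: |I| = 0.02686 A, ∠I = 51.1°.

I = 0.02686∠51.1° A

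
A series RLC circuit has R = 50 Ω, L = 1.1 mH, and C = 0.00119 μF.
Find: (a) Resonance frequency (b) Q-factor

Step 1 — Resonance condition Im(Z)=0 gives ω₀ = 1/√(LC).
Step 2 — ω₀ = 1/√(0.0011·1.19e-09) = 8.74e+05 rad/s.
Step 3 — f₀ = ω₀/(2π) = 1.391e+05 Hz.
Step 4 — Series Q: Q = ω₀L/R = 8.74e+05·0.0011/50 = 19.23.

(a) f₀ = 1.391e+05 Hz  (b) Q = 19.23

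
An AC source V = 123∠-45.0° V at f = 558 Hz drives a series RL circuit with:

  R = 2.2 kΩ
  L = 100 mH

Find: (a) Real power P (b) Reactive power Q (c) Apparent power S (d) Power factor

Step 1 — Angular frequency: ω = 2π·f = 2π·558 = 3506 rad/s.
Step 2 — Component impedances:
  R: Z = R = 2200 Ω
  L: Z = jωL = j·3506·0.1 = 0 + j350.6 Ω
Step 3 — Series combination: Z_total = R + L = 2200 + j350.6 Ω = 2228∠9.1° Ω.
Step 4 — Source phasor: V = 123∠-45.0° V = 86.97 - j86.97 V.
Step 5 — Current: I = V / Z = 0.03241 - j0.0447 A = 0.05521∠-54.1° A.
Step 6 — Complex power: S = V·I* = 6.706 + j1.069 VA.
Step 7 — Real power: P = Re(S) = 6.706 W.
Step 8 — Reactive power: Q = Im(S) = 1.069 VAR.
Step 9 — Apparent power: |S| = 6.791 VA.
Step 10 — Power factor: PF = P/|S| = 0.9875 (lagging).

(a) P = 6.706 W  (b) Q = 1.069 VAR  (c) S = 6.791 VA  (d) PF = 0.9875 (lagging)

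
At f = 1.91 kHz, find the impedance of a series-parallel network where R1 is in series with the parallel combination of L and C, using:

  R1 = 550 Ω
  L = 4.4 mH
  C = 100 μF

Step 1 — Angular frequency: ω = 2π·f = 2π·1910 = 1.2e+04 rad/s.
Step 2 — Component impedances:
  R1: Z = R = 550 Ω
  L: Z = jωL = j·1.2e+04·0.0044 = 0 + j52.8 Ω
  C: Z = 1/(jωC) = -j/(ω·C) = 0 - j0.8333 Ω
Step 3 — Parallel branch: L || C = 1/(1/L + 1/C) = 0 - j0.8466 Ω.
Step 4 — Series with R1: Z_total = R1 + (L || C) = 550 - j0.8466 Ω = 550∠-0.1° Ω.

Z = 550 - j0.8466 Ω = 550∠-0.1° Ω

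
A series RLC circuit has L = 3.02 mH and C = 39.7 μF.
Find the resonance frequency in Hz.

Step 1 — Resonance condition Im(Z)=0 gives ω₀ = 1/√(LC).
Step 2 — ω₀ = 1/√(0.00302·3.97e-05) = 2888 rad/s.
Step 3 — f₀ = ω₀/(2π) = 459.6 Hz.

f₀ = 459.6 Hz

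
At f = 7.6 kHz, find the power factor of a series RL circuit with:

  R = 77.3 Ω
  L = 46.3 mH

Step 1 — Angular frequency: ω = 2π·f = 2π·7600 = 4.775e+04 rad/s.
Step 2 — Component impedances:
  R: Z = R = 77.3 Ω
  L: Z = jωL = j·4.775e+04·0.0463 = 0 + j2211 Ω
Step 3 — Series combination: Z_total = R + L = 77.3 + j2211 Ω = 2212∠88.0° Ω.
Step 4 — Power factor: PF = cos(φ) = Re(Z)/|Z| = 77.3/2212.3 = 0.03494.
Step 5 — Type: Im(Z) = 2211 ⇒ lagging (phase φ = 88.0°).

PF = 0.03494 (lagging, φ = 88.0°)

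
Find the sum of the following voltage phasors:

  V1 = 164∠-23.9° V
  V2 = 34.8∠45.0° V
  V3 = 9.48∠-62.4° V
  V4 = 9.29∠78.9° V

Step 1 — Convert each phasor to rectangular form:
  V1 = 164·(cos(-23.9°) + j·sin(-23.9°)) = 149.9 - j66.44 V
  V2 = 34.8·(cos(45.0°) + j·sin(45.0°)) = 24.61 + j24.61 V
  V3 = 9.48·(cos(-62.4°) + j·sin(-62.4°)) = 4.392 - j8.401 V
  V4 = 9.29·(cos(78.9°) + j·sin(78.9°)) = 1.789 + j9.116 V
Step 2 — Sum components: V_total = 180.7 - j41.12 V.
Step 3 — Convert to polar: |V_total| = 185.3 V, ∠V_total = -12.8°.

V_total = 185.3∠-12.8° V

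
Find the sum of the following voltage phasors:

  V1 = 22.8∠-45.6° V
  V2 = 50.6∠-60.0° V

Step 1 — Convert each phasor to rectangular form:
  V1 = 22.8·(cos(-45.6°) + j·sin(-45.6°)) = 15.95 - j16.29 V
  V2 = 50.6·(cos(-60.0°) + j·sin(-60.0°)) = 25.3 - j43.82 V
Step 2 — Sum components: V_total = 41.25 - j60.11 V.
Step 3 — Convert to polar: |V_total| = 72.9 V, ∠V_total = -55.5°.

V_total = 72.9∠-55.5° V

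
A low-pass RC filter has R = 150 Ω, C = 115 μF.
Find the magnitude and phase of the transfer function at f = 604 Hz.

Step 1 — Angular frequency: ω = 2π·604 = 3795 rad/s.
Step 2 — Transfer function: H(jω) = 1/(1 + jωRC).
Step 3 — Denominator: 1 + jωRC = 1 + j·3795·150·0.000115 = 1 + j65.46.
Step 4 — H = 0.0002333 - j0.01527.
Step 5 — Magnitude: |H| = 0.01527 (-36.3 dB); phase: φ = -89.1°.

|H| = 0.01527 (-36.3 dB), φ = -89.1°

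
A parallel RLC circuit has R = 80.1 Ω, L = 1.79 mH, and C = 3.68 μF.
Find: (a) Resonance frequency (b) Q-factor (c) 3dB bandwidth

Step 1 — Resonance: ω₀ = 1/√(LC) = 1/√(0.00179·3.68e-06) = 1.232e+04 rad/s.
Step 2 — f₀ = ω₀/(2π) = 1961 Hz.
Step 3 — Parallel Q: Q = R/(ω₀L) = 80.1/(1.232e+04·0.00179) = 3.632.
Step 4 — Bandwidth: Δω = ω₀/Q = 3392 rad/s; BW = Δω/(2π) = 539.9 Hz.

(a) f₀ = 1961 Hz  (b) Q = 3.632  (c) BW = 539.9 Hz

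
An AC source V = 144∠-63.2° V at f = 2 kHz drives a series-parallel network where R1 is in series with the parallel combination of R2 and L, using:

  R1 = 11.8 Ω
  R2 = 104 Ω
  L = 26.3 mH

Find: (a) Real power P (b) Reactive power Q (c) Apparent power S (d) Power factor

Step 1 — Angular frequency: ω = 2π·f = 2π·2000 = 1.257e+04 rad/s.
Step 2 — Component impedances:
  R1: Z = R = 11.8 Ω
  R2: Z = R = 104 Ω
  L: Z = jωL = j·1.257e+04·0.0263 = 0 + j330.5 Ω
Step 3 — Parallel branch: R2 || L = 1/(1/R2 + 1/L) = 94.63 + j29.78 Ω.
Step 4 — Series with R1: Z_total = R1 + (R2 || L) = 106.4 + j29.78 Ω = 110.5∠15.6° Ω.
Step 5 — Source phasor: V = 144∠-63.2° V = 64.93 - j128.5 V.
Step 6 — Current: I = V / Z = 0.2524 - j1.278 A = 1.303∠-78.8° A.
Step 7 — Complex power: S = V·I* = 180.7 + j50.55 VA.
Step 8 — Real power: P = Re(S) = 180.7 W.
Step 9 — Reactive power: Q = Im(S) = 50.55 VAR.
Step 10 — Apparent power: |S| = 187.6 VA.
Step 11 — Power factor: PF = P/|S| = 0.963 (lagging).

(a) P = 180.7 W  (b) Q = 50.55 VAR  (c) S = 187.6 VA  (d) PF = 0.963 (lagging)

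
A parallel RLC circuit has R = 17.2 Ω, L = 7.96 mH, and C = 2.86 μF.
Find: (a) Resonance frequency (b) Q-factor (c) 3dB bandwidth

Step 1 — Resonance: ω₀ = 1/√(LC) = 1/√(0.00796·2.86e-06) = 6628 rad/s.
Step 2 — f₀ = ω₀/(2π) = 1055 Hz.
Step 3 — Parallel Q: Q = R/(ω₀L) = 17.2/(6628·0.00796) = 0.326.
Step 4 — Bandwidth: Δω = ω₀/Q = 2.033e+04 rad/s; BW = Δω/(2π) = 3235 Hz.

(a) f₀ = 1055 Hz  (b) Q = 0.326  (c) BW = 3235 Hz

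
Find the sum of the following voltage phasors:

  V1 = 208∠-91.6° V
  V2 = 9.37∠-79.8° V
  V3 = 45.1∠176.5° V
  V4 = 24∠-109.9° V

Step 1 — Convert each phasor to rectangular form:
  V1 = 208·(cos(-91.6°) + j·sin(-91.6°)) = -5.808 - j207.9 V
  V2 = 9.37·(cos(-79.8°) + j·sin(-79.8°)) = 1.659 - j9.222 V
  V3 = 45.1·(cos(176.5°) + j·sin(176.5°)) = -45.02 + j2.753 V
  V4 = 24·(cos(-109.9°) + j·sin(-109.9°)) = -8.169 - j22.57 V
Step 2 — Sum components: V_total = -57.33 - j237 V.
Step 3 — Convert to polar: |V_total| = 243.8 V, ∠V_total = -103.6°.

V_total = 243.8∠-103.6° V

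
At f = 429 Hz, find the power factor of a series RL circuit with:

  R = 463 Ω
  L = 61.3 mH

Step 1 — Angular frequency: ω = 2π·f = 2π·429 = 2695 rad/s.
Step 2 — Component impedances:
  R: Z = R = 463 Ω
  L: Z = jωL = j·2695·0.0613 = 0 + j165.2 Ω
Step 3 — Series combination: Z_total = R + L = 463 + j165.2 Ω = 491.6∠19.6° Ω.
Step 4 — Power factor: PF = cos(φ) = Re(Z)/|Z| = 463/491.6 = 0.9418.
Step 5 — Type: Im(Z) = 165.2 ⇒ lagging (phase φ = 19.6°).

PF = 0.9418 (lagging, φ = 19.6°)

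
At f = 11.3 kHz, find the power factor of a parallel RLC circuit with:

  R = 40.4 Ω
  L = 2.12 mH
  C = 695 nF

Step 1 — Angular frequency: ω = 2π·f = 2π·1.13e+04 = 7.1e+04 rad/s.
Step 2 — Component impedances:
  R: Z = R = 40.4 Ω
  L: Z = jωL = j·7.1e+04·0.00212 = 0 + j150.5 Ω
  C: Z = 1/(jωC) = -j/(ω·C) = 0 - j20.27 Ω
Step 3 — Parallel combination: 1/Z_total = 1/R + 1/L + 1/C; Z_total = 10.16 - j17.53 Ω = 20.26∠-59.9° Ω.
Step 4 — Power factor: PF = cos(φ) = Re(Z)/|Z| = 10.16/20.26 = 0.5015.
Step 5 — Type: Im(Z) = -17.53 ⇒ leading (phase φ = -59.9°).

PF = 0.5015 (leading, φ = -59.9°)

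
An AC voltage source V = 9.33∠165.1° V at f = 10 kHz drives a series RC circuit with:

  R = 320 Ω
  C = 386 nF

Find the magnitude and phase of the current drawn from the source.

Step 1 — Angular frequency: ω = 2π·f = 2π·1e+04 = 6.283e+04 rad/s.
Step 2 — Component impedances:
  R: Z = R = 320 Ω
  C: Z = 1/(jωC) = -j/(ω·C) = 0 - j41.23 Ω
Step 3 — Series combination: Z_total = R + C = 320 - j41.23 Ω = 322.6∠-7.3° Ω.
Step 4 — Source phasor: V = 9.33∠165.1° V = -9.016 + j2.399 V.
Step 5 — Ohm's law: I = V / Z_total = (-9.016 + j2.399) / (320 - j41.23) = -0.02867 + j0.003803 A.
Step 6 — Convert to polar: |I| = 0.02892 A, ∠I = 172.4°.

I = 0.02892∠172.4° A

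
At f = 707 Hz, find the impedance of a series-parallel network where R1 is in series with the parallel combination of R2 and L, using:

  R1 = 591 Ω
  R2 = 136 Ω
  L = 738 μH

Step 1 — Angular frequency: ω = 2π·f = 2π·707 = 4442 rad/s.
Step 2 — Component impedances:
  R1: Z = R = 591 Ω
  R2: Z = R = 136 Ω
  L: Z = jωL = j·4442·0.000738 = 0 + j3.278 Ω
Step 3 — Parallel branch: R2 || L = 1/(1/R2 + 1/L) = 0.07898 + j3.276 Ω.
Step 4 — Series with R1: Z_total = R1 + (R2 || L) = 591.1 + j3.276 Ω = 591.1∠0.3° Ω.

Z = 591.1 + j3.276 Ω = 591.1∠0.3° Ω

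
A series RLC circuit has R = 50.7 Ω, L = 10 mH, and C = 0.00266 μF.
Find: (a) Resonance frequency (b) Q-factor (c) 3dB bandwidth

Step 1 — Resonance: ω₀ = 1/√(LC) = 1/√(0.01·2.66e-09) = 1.939e+05 rad/s.
Step 2 — f₀ = ω₀/(2π) = 3.086e+04 Hz.
Step 3 — Series Q: Q = ω₀L/R = 1.939e+05·0.01/50.7 = 38.24.
Step 4 — Bandwidth: Δω = ω₀/Q = 5070 rad/s; BW = Δω/(2π) = 806.9 Hz.

(a) f₀ = 3.086e+04 Hz  (b) Q = 38.24  (c) BW = 806.9 Hz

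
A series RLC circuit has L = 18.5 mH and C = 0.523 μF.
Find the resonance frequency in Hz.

Step 1 — Resonance condition Im(Z)=0 gives ω₀ = 1/√(LC).
Step 2 — ω₀ = 1/√(0.0185·5.23e-07) = 1.017e+04 rad/s.
Step 3 — f₀ = ω₀/(2π) = 1618 Hz.

f₀ = 1618 Hz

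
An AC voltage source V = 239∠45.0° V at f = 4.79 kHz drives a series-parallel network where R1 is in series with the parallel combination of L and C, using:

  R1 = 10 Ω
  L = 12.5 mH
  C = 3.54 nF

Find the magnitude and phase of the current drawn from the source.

Step 1 — Angular frequency: ω = 2π·f = 2π·4790 = 3.01e+04 rad/s.
Step 2 — Component impedances:
  R1: Z = R = 10 Ω
  L: Z = jωL = j·3.01e+04·0.0125 = 0 + j376.2 Ω
  C: Z = 1/(jωC) = -j/(ω·C) = 0 - j9386 Ω
Step 3 — Parallel branch: L || C = 1/(1/L + 1/C) = 0 + j391.9 Ω.
Step 4 — Series with R1: Z_total = R1 + (L || C) = 10 + j391.9 Ω = 392∠88.5° Ω.
Step 5 — Source phasor: V = 239∠45.0° V = 169 + j169 V.
Step 6 — Ohm's law: I = V / Z_total = (169 + j169) / (10 + j391.9) = 0.4419 - j0.4199 A.
Step 7 — Convert to polar: |I| = 0.6096 A, ∠I = -43.5°.

I = 0.6096∠-43.5° A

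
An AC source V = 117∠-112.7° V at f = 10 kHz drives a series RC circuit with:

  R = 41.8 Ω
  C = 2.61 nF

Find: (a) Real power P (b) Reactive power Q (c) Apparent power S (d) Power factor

Step 1 — Angular frequency: ω = 2π·f = 2π·1e+04 = 6.283e+04 rad/s.
Step 2 — Component impedances:
  R: Z = R = 41.8 Ω
  C: Z = 1/(jωC) = -j/(ω·C) = 0 - j6098 Ω
Step 3 — Series combination: Z_total = R + C = 41.8 - j6098 Ω = 6098∠-89.6° Ω.
Step 4 — Source phasor: V = 117∠-112.7° V = -45.15 - j107.9 V.
Step 5 — Current: I = V / Z = 0.01765 - j0.007525 A = 0.01919∠-23.1° A.
Step 6 — Complex power: S = V·I* = 0.01539 - j2.245 VA.
Step 7 — Real power: P = Re(S) = 0.01539 W.
Step 8 — Reactive power: Q = Im(S) = -2.245 VAR.
Step 9 — Apparent power: |S| = 2.245 VA.
Step 10 — Power factor: PF = P/|S| = 0.006855 (leading).

(a) P = 0.01539 W  (b) Q = -2.245 VAR  (c) S = 2.245 VA  (d) PF = 0.006855 (leading)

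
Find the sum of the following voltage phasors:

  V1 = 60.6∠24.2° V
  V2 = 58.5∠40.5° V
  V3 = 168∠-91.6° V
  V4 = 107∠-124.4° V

Step 1 — Convert each phasor to rectangular form:
  V1 = 60.6·(cos(24.2°) + j·sin(24.2°)) = 55.27 + j24.84 V
  V2 = 58.5·(cos(40.5°) + j·sin(40.5°)) = 44.48 + j37.99 V
  V3 = 168·(cos(-91.6°) + j·sin(-91.6°)) = -4.691 - j167.9 V
  V4 = 107·(cos(-124.4°) + j·sin(-124.4°)) = -60.45 - j88.29 V
Step 2 — Sum components: V_total = 34.62 - j193.4 V.
Step 3 — Convert to polar: |V_total| = 196.5 V, ∠V_total = -79.9°.

V_total = 196.5∠-79.9° V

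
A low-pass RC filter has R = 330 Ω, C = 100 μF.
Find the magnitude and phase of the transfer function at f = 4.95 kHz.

Step 1 — Angular frequency: ω = 2π·4950 = 3.11e+04 rad/s.
Step 2 — Transfer function: H(jω) = 1/(1 + jωRC).
Step 3 — Denominator: 1 + jωRC = 1 + j·3.11e+04·330·0.0001 = 1 + j1026.
Step 4 — H = 9.493e-07 - j0.0009743.
Step 5 — Magnitude: |H| = 0.0009743 (-60.2 dB); phase: φ = -89.9°.

|H| = 0.0009743 (-60.2 dB), φ = -89.9°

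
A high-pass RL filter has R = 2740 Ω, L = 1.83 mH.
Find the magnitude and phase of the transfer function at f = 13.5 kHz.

Step 1 — Angular frequency: ω = 2π·1.35e+04 = 8.482e+04 rad/s.
Step 2 — Transfer function: H(jω) = jωL/(R + jωL).
Step 3 — Numerator jωL = j·155.2; denominator R + jωL = 2740 + j155.2.
Step 4 — H = 0.003199 + j0.05647.
Step 5 — Magnitude: |H| = 0.05656 (-24.9 dB); phase: φ = 86.8°.

|H| = 0.05656 (-24.9 dB), φ = 86.8°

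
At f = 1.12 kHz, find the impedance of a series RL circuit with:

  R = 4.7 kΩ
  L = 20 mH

Step 1 — Angular frequency: ω = 2π·f = 2π·1120 = 7037 rad/s.
Step 2 — Component impedances:
  R: Z = R = 4700 Ω
  L: Z = jωL = j·7037·0.02 = 0 + j140.7 Ω
Step 3 — Series combination: Z_total = R + L = 4700 + j140.7 Ω = 4702∠1.7° Ω.

Z = 4700 + j140.7 Ω = 4702∠1.7° Ω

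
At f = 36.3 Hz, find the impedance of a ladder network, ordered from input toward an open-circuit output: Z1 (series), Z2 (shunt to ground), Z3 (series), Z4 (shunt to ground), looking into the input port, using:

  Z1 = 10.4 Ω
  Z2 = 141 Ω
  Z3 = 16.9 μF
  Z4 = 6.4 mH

Step 1 — Angular frequency: ω = 2π·f = 2π·36.3 = 228.1 rad/s.
Step 2 — Component impedances:
  Z1: Z = R = 10.4 Ω
  Z2: Z = R = 141 Ω
  Z3: Z = 1/(jωC) = -j/(ω·C) = 0 - j259.4 Ω
  Z4: Z = jωL = j·228.1·0.0064 = 0 + j1.46 Ω
Step 3 — Ladder network (open output): work backward from the far end, alternating series and parallel combinations. Z_in = 119 - j59.34 Ω = 132.9∠-26.5° Ω.

Z = 119 - j59.34 Ω = 132.9∠-26.5° Ω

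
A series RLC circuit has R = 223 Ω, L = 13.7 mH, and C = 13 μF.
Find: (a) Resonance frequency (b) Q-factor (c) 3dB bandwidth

Step 1 — Resonance condition Im(Z)=0 gives ω₀ = 1/√(LC).
Step 2 — ω₀ = 1/√(0.0137·1.3e-05) = 2370 rad/s.
Step 3 — f₀ = ω₀/(2π) = 377.1 Hz.
Step 4 — Series Q: Q = ω₀L/R = 2370·0.0137/223 = 0.1456.
Step 5 — 3dB bandwidth: Δω = ω₀/Q = 1.628e+04 rad/s; BW = Δω/(2π) = 2591 Hz.

(a) f₀ = 377.1 Hz  (b) Q = 0.1456  (c) BW = 2591 Hz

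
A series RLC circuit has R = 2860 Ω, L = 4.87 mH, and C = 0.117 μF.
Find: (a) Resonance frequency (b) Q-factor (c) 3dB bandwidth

Step 1 — Resonance: ω₀ = 1/√(LC) = 1/√(0.00487·1.17e-07) = 4.189e+04 rad/s.
Step 2 — f₀ = ω₀/(2π) = 6667 Hz.
Step 3 — Series Q: Q = ω₀L/R = 4.189e+04·0.00487/2860 = 0.07134.
Step 4 — Bandwidth: Δω = ω₀/Q = 5.873e+05 rad/s; BW = Δω/(2π) = 9.347e+04 Hz.

(a) f₀ = 6667 Hz  (b) Q = 0.07134  (c) BW = 9.347e+04 Hz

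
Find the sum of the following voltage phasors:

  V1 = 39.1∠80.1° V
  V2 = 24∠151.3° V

Step 1 — Convert each phasor to rectangular form:
  V1 = 39.1·(cos(80.1°) + j·sin(80.1°)) = 6.722 + j38.52 V
  V2 = 24·(cos(151.3°) + j·sin(151.3°)) = -21.05 + j11.53 V
Step 2 — Sum components: V_total = -14.33 + j50.04 V.
Step 3 — Convert to polar: |V_total| = 52.05 V, ∠V_total = 106.0°.

V_total = 52.05∠106.0° V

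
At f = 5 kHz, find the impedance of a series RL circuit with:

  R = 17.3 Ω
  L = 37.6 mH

Step 1 — Angular frequency: ω = 2π·f = 2π·5000 = 3.142e+04 rad/s.
Step 2 — Component impedances:
  R: Z = R = 17.3 Ω
  L: Z = jωL = j·3.142e+04·0.0376 = 0 + j1181 Ω
Step 3 — Series combination: Z_total = R + L = 17.3 + j1181 Ω = 1181∠89.2° Ω.

Z = 17.3 + j1181 Ω = 1181∠89.2° Ω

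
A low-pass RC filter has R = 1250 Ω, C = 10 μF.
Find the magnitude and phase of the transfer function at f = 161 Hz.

Step 1 — Angular frequency: ω = 2π·161 = 1012 rad/s.
Step 2 — Transfer function: H(jω) = 1/(1 + jωRC).
Step 3 — Denominator: 1 + jωRC = 1 + j·1012·1250·1e-05 = 1 + j12.64.
Step 4 — H = 0.006215 - j0.07859.
Step 5 — Magnitude: |H| = 0.07884 (-22.1 dB); phase: φ = -85.5°.

|H| = 0.07884 (-22.1 dB), φ = -85.5°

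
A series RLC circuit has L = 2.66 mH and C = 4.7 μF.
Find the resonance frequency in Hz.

Step 1 — Resonance condition Im(Z)=0 gives ω₀ = 1/√(LC).
Step 2 — ω₀ = 1/√(0.00266·4.7e-06) = 8944 rad/s.
Step 3 — f₀ = ω₀/(2π) = 1423 Hz.

f₀ = 1423 Hz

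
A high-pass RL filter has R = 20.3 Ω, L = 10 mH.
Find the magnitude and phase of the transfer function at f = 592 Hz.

Step 1 — Angular frequency: ω = 2π·592 = 3720 rad/s.
Step 2 — Transfer function: H(jω) = jωL/(R + jωL).
Step 3 — Numerator jωL = j·37.2; denominator R + jωL = 20.3 + j37.2.
Step 4 — H = 0.7705 + j0.4205.
Step 5 — Magnitude: |H| = 0.8778 (-1.1 dB); phase: φ = 28.6°.

|H| = 0.8778 (-1.1 dB), φ = 28.6°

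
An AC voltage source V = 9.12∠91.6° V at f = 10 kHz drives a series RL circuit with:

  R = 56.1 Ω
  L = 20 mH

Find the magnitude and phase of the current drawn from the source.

Step 1 — Angular frequency: ω = 2π·f = 2π·1e+04 = 6.283e+04 rad/s.
Step 2 — Component impedances:
  R: Z = R = 56.1 Ω
  L: Z = jωL = j·6.283e+04·0.02 = 0 + j1257 Ω
Step 3 — Series combination: Z_total = R + L = 56.1 + j1257 Ω = 1258∠87.4° Ω.
Step 4 — Source phasor: V = 9.12∠91.6° V = -0.2546 + j9.116 V.
Step 5 — Ohm's law: I = V / Z_total = (-0.2546 + j9.116) / (56.1 + j1257) = 0.007231 + j0.0005255 A.
Step 6 — Convert to polar: |I| = 0.00725 A, ∠I = 4.2°.

I = 0.00725∠4.2° A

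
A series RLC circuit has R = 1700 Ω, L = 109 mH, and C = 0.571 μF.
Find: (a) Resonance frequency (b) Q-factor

Step 1 — Resonance condition Im(Z)=0 gives ω₀ = 1/√(LC).
Step 2 — ω₀ = 1/√(0.109·5.71e-07) = 4008 rad/s.
Step 3 — f₀ = ω₀/(2π) = 638 Hz.
Step 4 — Series Q: Q = ω₀L/R = 4008·0.109/1700 = 0.257.

(a) f₀ = 638 Hz  (b) Q = 0.257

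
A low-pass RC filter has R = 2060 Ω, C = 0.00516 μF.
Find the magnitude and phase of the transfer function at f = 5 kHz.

Step 1 — Angular frequency: ω = 2π·5000 = 3.142e+04 rad/s.
Step 2 — Transfer function: H(jω) = 1/(1 + jωRC).
Step 3 — Denominator: 1 + jωRC = 1 + j·3.142e+04·2060·5.16e-09 = 1 + j0.3339.
Step 4 — H = 0.8997 - j0.3004.
Step 5 — Magnitude: |H| = 0.9485 (-0.5 dB); phase: φ = -18.5°.

|H| = 0.9485 (-0.5 dB), φ = -18.5°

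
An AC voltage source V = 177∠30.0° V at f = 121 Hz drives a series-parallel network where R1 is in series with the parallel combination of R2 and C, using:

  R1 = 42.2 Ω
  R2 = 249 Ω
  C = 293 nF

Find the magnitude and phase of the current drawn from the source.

Step 1 — Angular frequency: ω = 2π·f = 2π·121 = 760.3 rad/s.
Step 2 — Component impedances:
  R1: Z = R = 42.2 Ω
  R2: Z = R = 249 Ω
  C: Z = 1/(jωC) = -j/(ω·C) = 0 - j4489 Ω
Step 3 — Parallel branch: R2 || C = 1/(1/R2 + 1/C) = 248.2 - j13.77 Ω.
Step 4 — Series with R1: Z_total = R1 + (R2 || C) = 290.4 - j13.77 Ω = 290.8∠-2.7° Ω.
Step 5 — Source phasor: V = 177∠30.0° V = 153.3 + j88.5 V.
Step 6 — Ohm's law: I = V / Z_total = (153.3 + j88.5) / (290.4 - j13.77) = 0.5122 + j0.329 A.
Step 7 — Convert to polar: |I| = 0.6087 A, ∠I = 32.7°.

I = 0.6087∠32.7° A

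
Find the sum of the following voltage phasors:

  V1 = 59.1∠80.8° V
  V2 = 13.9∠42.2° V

Step 1 — Convert each phasor to rectangular form:
  V1 = 59.1·(cos(80.8°) + j·sin(80.8°)) = 9.449 + j58.34 V
  V2 = 13.9·(cos(42.2°) + j·sin(42.2°)) = 10.3 + j9.337 V
Step 2 — Sum components: V_total = 19.75 + j67.68 V.
Step 3 — Convert to polar: |V_total| = 70.5 V, ∠V_total = 73.7°.

V_total = 70.5∠73.7° V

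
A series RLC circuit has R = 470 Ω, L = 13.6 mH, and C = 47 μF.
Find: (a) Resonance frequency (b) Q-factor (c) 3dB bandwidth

Step 1 — Resonance: ω₀ = 1/√(LC) = 1/√(0.0136·4.7e-05) = 1251 rad/s.
Step 2 — f₀ = ω₀/(2π) = 199.1 Hz.
Step 3 — Series Q: Q = ω₀L/R = 1251·0.0136/470 = 0.03619.
Step 4 — Bandwidth: Δω = ω₀/Q = 3.456e+04 rad/s; BW = Δω/(2π) = 5500 Hz.

(a) f₀ = 199.1 Hz  (b) Q = 0.03619  (c) BW = 5500 Hz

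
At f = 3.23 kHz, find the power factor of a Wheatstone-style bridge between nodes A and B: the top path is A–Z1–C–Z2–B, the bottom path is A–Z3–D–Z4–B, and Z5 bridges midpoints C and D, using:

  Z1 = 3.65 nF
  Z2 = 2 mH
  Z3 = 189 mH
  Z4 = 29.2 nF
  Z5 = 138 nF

Step 1 — Angular frequency: ω = 2π·f = 2π·3230 = 2.029e+04 rad/s.
Step 2 — Component impedances:
  Z1: Z = 1/(jωC) = -j/(ω·C) = 0 - j1.35e+04 Ω
  Z2: Z = jωL = j·2.029e+04·0.002 = 0 + j40.59 Ω
  Z3: Z = jωL = j·2.029e+04·0.189 = 0 + j3836 Ω
  Z4: Z = 1/(jωC) = -j/(ω·C) = 0 - j1687 Ω
  Z5: Z = 1/(jωC) = -j/(ω·C) = 0 - j357.1 Ω
Step 3 — Bridge requires nodal analysis (the Z5 bridge couples midpoints C and D, so the two paths cannot be reduced to a simple series/parallel combination). Setting node B to ground and injecting 1 A at node A, the 3-node admittance system at A, C, D solves to V_A = Z_AB = 0 + j4824 Ω = 4824∠90.0° Ω.
Step 4 — Power factor: PF = cos(φ) = Re(Z)/|Z| = 0/4824 = 0.
Step 5 — Type: Im(Z) = 4824 ⇒ lagging (phase φ = 90.0°).

PF = 0 (lagging, φ = 90.0°)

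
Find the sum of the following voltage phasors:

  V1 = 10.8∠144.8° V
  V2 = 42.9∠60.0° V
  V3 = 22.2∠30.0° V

Step 1 — Convert each phasor to rectangular form:
  V1 = 10.8·(cos(144.8°) + j·sin(144.8°)) = -8.825 + j6.225 V
  V2 = 42.9·(cos(60.0°) + j·sin(60.0°)) = 21.45 + j37.15 V
  V3 = 22.2·(cos(30.0°) + j·sin(30.0°)) = 19.23 + j11.1 V
Step 2 — Sum components: V_total = 31.85 + j54.48 V.
Step 3 — Convert to polar: |V_total| = 63.11 V, ∠V_total = 59.7°.

V_total = 63.11∠59.7° V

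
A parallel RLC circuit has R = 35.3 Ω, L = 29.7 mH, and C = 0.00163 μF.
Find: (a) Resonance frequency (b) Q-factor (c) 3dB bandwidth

Step 1 — Resonance: ω₀ = 1/√(LC) = 1/√(0.0297·1.63e-09) = 1.437e+05 rad/s.
Step 2 — f₀ = ω₀/(2π) = 2.287e+04 Hz.
Step 3 — Parallel Q: Q = R/(ω₀L) = 35.3/(1.437e+05·0.0297) = 0.00827.
Step 4 — Bandwidth: Δω = ω₀/Q = 1.738e+07 rad/s; BW = Δω/(2π) = 2.766e+06 Hz.

(a) f₀ = 2.287e+04 Hz  (b) Q = 0.00827  (c) BW = 2.766e+06 Hz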